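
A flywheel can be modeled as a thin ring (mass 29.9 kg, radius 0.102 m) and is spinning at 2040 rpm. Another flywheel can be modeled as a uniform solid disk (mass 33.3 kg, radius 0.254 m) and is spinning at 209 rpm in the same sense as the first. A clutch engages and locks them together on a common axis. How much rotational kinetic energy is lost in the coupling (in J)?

The coupling torques are internal; angular momentum about the shared axis is conserved.
Moments of inertia: I_A = (29.9)(0.102)² = 0.3111 kg·m²; I_B = ½(33.3)(0.254)² = 1.074 kg·m².
Taking A's sense as positive: L = (0.3111)(2040) + (1.074)(209) = 859.1 kg·m²·rpm.
Combined I = 0.3111 + 1.074 = 1.385 kg·m².
ω_f = L / I = 859.1 / 1.385 = 620.2 rpm.
KE_i = ½ΣIω² = 7356 J; KE_f = ½(1.385)(64.94)² = 2921 J.

ΔKE lost ≈ 4430 J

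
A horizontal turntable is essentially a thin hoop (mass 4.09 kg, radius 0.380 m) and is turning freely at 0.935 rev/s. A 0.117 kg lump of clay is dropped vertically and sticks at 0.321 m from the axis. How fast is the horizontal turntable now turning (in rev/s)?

The added mass arrives with no angular momentum about the axis, and any external torque about the axis is negligible, so the system's angular momentum is conserved.
I_p = (4.09)(0.380)² = 0.5906 kg·m².
Added inertia Σmr² = (0.117)(0.321)² = 0.01206 kg·m²; I_f = 0.5906 + 0.01206 = 0.6027 kg·m².
ω_f = I_p ω_i / I_f = (0.5906)(0.935) / 0.6027 = 0.9163 rev/s.

ω_f ≈ 0.916 rev/s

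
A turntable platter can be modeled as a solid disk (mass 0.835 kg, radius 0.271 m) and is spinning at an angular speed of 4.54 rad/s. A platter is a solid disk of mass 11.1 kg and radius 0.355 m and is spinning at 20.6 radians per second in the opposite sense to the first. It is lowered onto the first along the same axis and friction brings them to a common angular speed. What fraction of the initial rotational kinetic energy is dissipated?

No external torque acts about the common axis, so total angular momentum is conserved.
Moments of inertia: I_A = ½(0.835)(0.271)² = 0.03066 kg·m²; I_B = ½(11.1)(0.355)² = 0.6994 kg·m².
Taking A's sense as positive: L = (0.03066)(4.54) − (0.6994)(20.6) = -14.27 kg·m²·rad/s.
Combined I = 0.03066 + 0.6994 = 0.7301 kg·m².
ω_f = L / I = -14.27 / 0.7301 = -19.54 rad/s.
KE_i = ½ΣIω² = 148.7 J; KE_f = ½(0.7301)(19.54)² = 139.4 J.
Fraction dissipated = (KE_i − KE_f)/KE_i = 0.06241.

fraction ≈ 0.0624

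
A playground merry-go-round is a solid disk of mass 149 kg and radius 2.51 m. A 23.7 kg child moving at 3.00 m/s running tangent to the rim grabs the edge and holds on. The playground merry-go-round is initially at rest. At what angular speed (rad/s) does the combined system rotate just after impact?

|ω_f| ≈ 0.288 rad/s

The axle reaction passes through the axle and exerts no torque about it; angular momentum about the axle is conserved through the impact.
I_p = ½(149)(2.51)² = 469.4 kg·m². Taking the sense of the child's angular momentum as positive, L_{child} = m v R = (23.7)(3.00)(2.51) = 178.5 kg·m²/s.
L_i = 0 + 178.5 = 178.5 kg·m²/s.
After sticking, I_f = I_p + m R² = 469.4 + (23.7)(2.51)² = 618.7 kg·m².
ω_f = L_i / I_f = 178.5 / 618.7 = 0.2885 rad/s.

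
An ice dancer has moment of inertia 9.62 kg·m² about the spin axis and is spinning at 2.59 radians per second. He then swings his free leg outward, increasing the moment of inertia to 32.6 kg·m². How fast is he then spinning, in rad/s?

ω₂ ≈ 0.764 rad/s

No external torque acts about the spin axis, so angular momentum is conserved.
ω₂ = I₁ω₁ / I₂ = (9.620)(2.59 rad/s) / (32.60) = 0.7643 rad/s.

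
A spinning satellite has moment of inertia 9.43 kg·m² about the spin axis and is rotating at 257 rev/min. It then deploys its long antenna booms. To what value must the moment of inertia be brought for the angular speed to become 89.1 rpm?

I₂ ≈ 27.2 kg·m²

No external torque acts about the spin axis, so angular momentum is conserved.
I₂ = I₁ω₁ / ω₂ = (9.43)(257) / (89.1) = 27.20 kg·m².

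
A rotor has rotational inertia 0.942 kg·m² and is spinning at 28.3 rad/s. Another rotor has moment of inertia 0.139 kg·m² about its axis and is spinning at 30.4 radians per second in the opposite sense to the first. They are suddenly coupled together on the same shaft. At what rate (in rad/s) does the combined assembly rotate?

|ω_f| ≈ 20.8 rad/s

No external torque acts about the common axis, so total angular momentum is conserved.
Taking A's sense as positive: L = (0.9420)(28.3) − (0.1390)(30.4) = 22.43 kg·m²·rad/s.
Combined I = 0.9420 + 0.1390 = 1.081 kg·m².
ω_f = L / I = 22.43 / 1.081 = 20.75 rad/s.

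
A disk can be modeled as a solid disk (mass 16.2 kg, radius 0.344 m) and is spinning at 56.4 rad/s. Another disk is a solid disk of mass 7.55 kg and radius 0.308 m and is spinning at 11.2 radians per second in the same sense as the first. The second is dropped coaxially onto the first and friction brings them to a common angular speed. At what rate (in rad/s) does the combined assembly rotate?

No external torque acts about the common axis, so total angular momentum is conserved.
Moments of inertia: I_A = ½(16.2)(0.344)² = 0.9585 kg·m²; I_B = ½(7.55)(0.308)² = 0.3581 kg·m².
Taking A's sense as positive: L = (0.9585)(56.4) + (0.3581)(11.2) = 58.07 kg·m²·rad/s.
Combined I = 0.9585 + 0.3581 = 1.317 kg·m².
ω_f = L / I = 58.07 / 1.317 = 44.11 rad/s.

|ω_f| ≈ 44.1 rad/s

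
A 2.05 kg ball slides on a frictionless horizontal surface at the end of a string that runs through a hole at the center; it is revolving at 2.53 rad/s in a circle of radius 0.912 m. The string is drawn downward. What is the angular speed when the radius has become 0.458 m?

ω₂ ≈ 10.0 rad/s

The constraining force is radial, so m r² ω about the center is conserved.
ω₂ = ω₁ (r₁/r₂)² = (2.53)(0.912/0.458)² = 10.03 rad/s.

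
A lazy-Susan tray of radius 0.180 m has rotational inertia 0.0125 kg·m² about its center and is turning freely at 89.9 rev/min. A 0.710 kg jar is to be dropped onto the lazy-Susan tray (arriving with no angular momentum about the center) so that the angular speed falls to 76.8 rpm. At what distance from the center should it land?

No external torque acts about the center; L_before = L_after.
I_p ω_i = (I_p + m r²) ω_f ⇒ m r² = I_p(ω_i/ω_f − 1) = 0.01250(89.9/76.8 − 1) = 0.002132 kg·m².
r = √(0.002132/0.710) = 0.05480 m.

r ≈ 0.0548 m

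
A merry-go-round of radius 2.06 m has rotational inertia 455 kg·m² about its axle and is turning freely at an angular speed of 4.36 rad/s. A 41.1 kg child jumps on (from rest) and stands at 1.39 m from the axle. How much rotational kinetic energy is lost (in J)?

energy lost ≈ 643 J

No external torque acts about the axle; L_before = L_after.
Added inertia Σmr² = (41.1)(1.39)² = 79.41 kg·m²; I_f = 455.0 + 79.41 = 534.4 kg·m².
ω_f = I_p ω_i / I_f = (455.0)(4.36) / 534.4 = 3.712 rad/s.
KE_i = ½(455.0)(4.360 rad/s)² = 4325 J; KE_f = ½(534.4)(3.712)² = 3682 J.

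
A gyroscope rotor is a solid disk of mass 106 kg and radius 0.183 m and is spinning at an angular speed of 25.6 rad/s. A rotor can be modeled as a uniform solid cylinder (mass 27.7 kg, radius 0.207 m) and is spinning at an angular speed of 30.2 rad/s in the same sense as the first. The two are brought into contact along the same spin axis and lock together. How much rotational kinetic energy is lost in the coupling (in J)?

ΔKE lost ≈ 4.71 J

The coupling torques are internal; angular momentum about the shared axis is conserved.
Moments of inertia: I_A = ½(106)(0.183)² = 1.775 kg·m²; I_B = ½(27.7)(0.207)² = 0.5935 kg·m².
Taking A's sense as positive: L = (1.775)(25.6) + (0.5935)(30.2) = 63.36 kg·m²·rad/s.
Combined I = 1.775 + 0.5935 = 2.368 kg·m².
ω_f = L / I = 63.36 / 2.368 = 26.75 rad/s.
KE_i = ½ΣIω² = 852.2 J; KE_f = ½(2.368)(26.75)² = 847.5 J.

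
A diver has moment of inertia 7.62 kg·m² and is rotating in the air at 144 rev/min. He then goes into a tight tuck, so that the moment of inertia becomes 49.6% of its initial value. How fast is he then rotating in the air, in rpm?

Angular momentum about the spin axis is conserved since the torque about it is zero.
I₂ = 0.496 × 7.62 = 3.780 kg·m².
ω₂ = I₁ω₁ / I₂ = (7.620)(144 rpm) / (3.780) = 290.3 rpm.

ω₂ ≈ 290 rpm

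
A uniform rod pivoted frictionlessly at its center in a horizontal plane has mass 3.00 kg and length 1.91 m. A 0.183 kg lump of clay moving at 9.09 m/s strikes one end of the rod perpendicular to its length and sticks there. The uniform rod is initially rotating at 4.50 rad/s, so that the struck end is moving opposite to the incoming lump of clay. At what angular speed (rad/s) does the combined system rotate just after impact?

|ω_f| ≈ 2.33 rad/s

The axle reaction passes through the pivot and exerts no torque about it; angular momentum about the pivot is conserved through the impact.
I_p = (1/12)(3.00)(1.91)² = 0.9120 kg·m². Taking the sense of the lump of clay's angular momentum as positive, L_{lump} = m v R = (0.183)(9.09)(1.91/2) = 1.589 kg·m²/s.
L_i = −I_p ω_p + m v R = −(0.9120)(4.50) + 1.589 = -2.515 kg·m²/s.
After sticking, I_f = I_p + m R² = 0.9120 + (0.183)(1.91/2)² = 1.079 kg·m².
ω_f = L_i / I_f = -2.515 / 1.079 = -2.331 rad/s.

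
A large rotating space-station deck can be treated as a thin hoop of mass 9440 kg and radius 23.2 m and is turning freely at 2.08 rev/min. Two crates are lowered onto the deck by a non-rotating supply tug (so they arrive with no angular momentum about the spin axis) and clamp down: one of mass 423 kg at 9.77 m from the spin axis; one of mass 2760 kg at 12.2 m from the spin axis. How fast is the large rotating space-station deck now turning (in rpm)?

ω_f ≈ 1.91 rpm

No external torque acts about the spin axis; L_before = L_after.
I_p = (9440)(23.2)² = 5.081e+06 kg·m².
Added inertia Σmr² = (423)(9.77)² + (2760)(12.2)² = 4.512e+05 kg·m²; I_f = 5.081e+06 + 4.512e+05 = 5.532e+06 kg·m².
ω_f = I_p ω_i / I_f = (5.081e+06)(2.08) / 5.532e+06 = 1.910 rpm.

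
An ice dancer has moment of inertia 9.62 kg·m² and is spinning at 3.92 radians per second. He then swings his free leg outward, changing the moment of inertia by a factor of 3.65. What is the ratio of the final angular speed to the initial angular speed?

No external torque acts about the spin axis, so angular momentum is conserved.
I₂ = 3.65 × 9.62 = 35.11 kg·m².
ω₂/ω₁ = I₁/I₂ = 9.620 / 35.11 = 0.2740.

ω₂/ω₁ ≈ 0.274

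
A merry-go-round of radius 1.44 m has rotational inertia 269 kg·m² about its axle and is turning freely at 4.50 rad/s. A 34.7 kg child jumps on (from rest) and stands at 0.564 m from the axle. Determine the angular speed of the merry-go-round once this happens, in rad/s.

No external torque acts about the axle; L_before = L_after.
Added inertia Σmr² = (34.7)(0.564)² = 11.04 kg·m²; I_f = 269.0 + 11.04 = 280.0 kg·m².
ω_f = I_p ω_i / I_f = (269.0)(4.50) / 280.0 = 4.323 rad/s.

ω_f ≈ 4.32 rad/s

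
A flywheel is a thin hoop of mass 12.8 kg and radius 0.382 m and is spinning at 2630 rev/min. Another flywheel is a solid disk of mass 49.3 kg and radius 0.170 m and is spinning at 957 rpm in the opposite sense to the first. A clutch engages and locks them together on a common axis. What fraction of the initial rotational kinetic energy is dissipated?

The coupling torques are internal; angular momentum about the shared axis is conserved.
Moments of inertia: I_A = (12.8)(0.382)² = 1.868 kg·m²; I_B = ½(49.3)(0.170)² = 0.7124 kg·m².
Taking A's sense as positive: L = (1.868)(2630) − (0.7124)(957) = 4231 kg·m²·rpm.
Combined I = 1.868 + 0.7124 = 2.580 kg·m².
ω_f = L / I = 4231 / 2.580 = 1640 rpm.
KE_i = ½ΣIω² = 74420 J; KE_f = ½(2.580)(171.7)² = 38030 J.
Fraction dissipated = (KE_i − KE_f)/KE_i = 0.4889.

fraction ≈ 0.489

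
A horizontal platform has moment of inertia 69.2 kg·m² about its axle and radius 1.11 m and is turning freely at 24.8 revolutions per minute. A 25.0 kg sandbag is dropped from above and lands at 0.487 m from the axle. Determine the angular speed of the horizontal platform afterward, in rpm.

No external torque acts about the axle; L_before = L_after.
Added inertia Σmr² = (25.0)(0.487)² = 5.929 kg·m²; I_f = 69.20 + 5.929 = 75.13 kg·m².
ω_f = I_p ω_i / I_f = (69.20)(24.8) / 75.13 = 22.84 rpm.

ω_f ≈ 22.8 rpm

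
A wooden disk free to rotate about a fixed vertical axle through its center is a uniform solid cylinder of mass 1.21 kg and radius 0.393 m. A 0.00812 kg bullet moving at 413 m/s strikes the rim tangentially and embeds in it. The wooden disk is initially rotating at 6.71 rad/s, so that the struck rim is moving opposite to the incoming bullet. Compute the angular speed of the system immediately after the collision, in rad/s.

|ω_f| ≈ 7.30 rad/s

About the axle the impulsive forces during the collision are internal, so angular momentum about that axis is conserved.
I_p = ½(1.21)(0.393)² = 0.09344 kg·m². Taking the sense of the bullet's angular momentum as positive, L_{bullet} = m v R = (0.00812)(413)(0.393) = 1.318 kg·m²/s.
L_i = −I_p ω_p + m v R = −(0.09344)(6.71) + 1.318 = 0.6910 kg·m²/s.
After sticking, I_f = I_p + m R² = 0.09344 + (0.00812)(0.393)² = 0.09470 kg·m².
ω_f = L_i / I_f = 0.6910 / 0.09470 = 7.297 rad/s.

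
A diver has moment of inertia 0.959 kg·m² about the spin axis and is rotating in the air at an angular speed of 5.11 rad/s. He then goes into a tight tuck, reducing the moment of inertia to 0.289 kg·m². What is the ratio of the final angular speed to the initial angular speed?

With no external torque about the axis, L is conserved: I₁ω₁ = I₂ω₂.
ω₂/ω₁ = I₁/I₂ = 0.9590 / 0.2890 = 3.318.

ω₂/ω₁ ≈ 3.32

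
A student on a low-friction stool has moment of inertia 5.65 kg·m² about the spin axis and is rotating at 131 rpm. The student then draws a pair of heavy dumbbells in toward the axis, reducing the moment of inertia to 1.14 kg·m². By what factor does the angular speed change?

With no external torque about the axis, L is conserved: I₁ω₁ = I₂ω₂.
ω₂/ω₁ = I₁/I₂ = 5.650 / 1.140 = 4.956.

ω₂/ω₁ ≈ 4.96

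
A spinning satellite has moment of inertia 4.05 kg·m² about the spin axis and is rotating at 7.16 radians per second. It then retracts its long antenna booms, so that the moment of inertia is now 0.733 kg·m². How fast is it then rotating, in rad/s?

Angular momentum about the spin axis is conserved since the torque about it is zero.
ω₂ = I₁ω₁ / I₂ = (4.050)(7.16 rad/s) / (0.7330) = 39.56 rad/s.

ω₂ ≈ 39.6 rad/s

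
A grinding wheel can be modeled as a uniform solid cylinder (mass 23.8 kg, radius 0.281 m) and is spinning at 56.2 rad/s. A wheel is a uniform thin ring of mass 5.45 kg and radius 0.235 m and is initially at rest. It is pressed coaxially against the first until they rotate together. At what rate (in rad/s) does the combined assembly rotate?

The coupling torques are internal; angular momentum about the shared axis is conserved.
Moments of inertia: I_A = ½(23.8)(0.281)² = 0.9396 kg·m²; I_B = (5.45)(0.235)² = 0.3010 kg·m².
Taking A's sense as positive: L = (0.9396)(56.2) = 52.81 kg·m²·rad/s.
Combined I = 0.9396 + 0.3010 = 1.241 kg·m².
ω_f = L / I = 52.81 / 1.241 = 42.57 rad/s.

|ω_f| ≈ 42.6 rad/s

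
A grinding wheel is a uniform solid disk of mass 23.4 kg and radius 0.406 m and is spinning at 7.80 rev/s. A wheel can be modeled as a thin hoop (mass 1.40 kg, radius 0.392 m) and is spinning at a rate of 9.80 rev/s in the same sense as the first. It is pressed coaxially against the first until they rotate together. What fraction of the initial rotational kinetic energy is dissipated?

The coupling torques are internal; angular momentum about the shared axis is conserved.
Moments of inertia: I_A = ½(23.4)(0.406)² = 1.929 kg·m²; I_B = (1.40)(0.392)² = 0.2151 kg·m².
Taking A's sense as positive: L = (1.929)(7.80) + (0.2151)(9.80) = 17.15 kg·m²·rev/s.
Combined I = 1.929 + 0.2151 = 2.144 kg·m².
ω_f = L / I = 17.15 / 2.144 = 8.001 rev/s.
KE_i = ½ΣIω² = 2724 J; KE_f = ½(2.144)(50.27)² = 2709 J.
Fraction dissipated = (KE_i − KE_f)/KE_i = 0.005610.

fraction ≈ 0.00561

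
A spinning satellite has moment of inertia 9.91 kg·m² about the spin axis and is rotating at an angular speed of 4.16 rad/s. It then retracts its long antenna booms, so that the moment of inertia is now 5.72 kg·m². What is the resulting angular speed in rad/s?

ω₂ ≈ 7.21 rad/s

With no external torque about the axis, L is conserved: I₁ω₁ = I₂ω₂.
ω₂ = I₁ω₁ / I₂ = (9.910)(4.16 rad/s) / (5.720) = 7.207 rad/s.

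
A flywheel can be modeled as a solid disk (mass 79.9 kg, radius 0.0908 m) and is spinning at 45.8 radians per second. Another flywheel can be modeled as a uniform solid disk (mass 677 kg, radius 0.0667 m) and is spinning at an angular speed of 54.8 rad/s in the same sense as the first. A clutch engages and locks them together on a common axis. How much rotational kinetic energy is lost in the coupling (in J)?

The coupling torques are internal; angular momentum about the shared axis is conserved.
Moments of inertia: I_A = ½(79.9)(0.0908)² = 0.3294 kg·m²; I_B = ½(677)(0.0667)² = 1.506 kg·m².
Taking A's sense as positive: L = (0.3294)(45.8) + (1.506)(54.8) = 97.61 kg·m²·rad/s.
Combined I = 0.3294 + 1.506 = 1.835 kg·m².
ω_f = L / I = 97.61 / 1.835 = 53.18 rad/s.
KE_i = ½ΣIω² = 2607 J; KE_f = ½(1.835)(53.18)² = 2596 J.

ΔKE lost ≈ 10.9 J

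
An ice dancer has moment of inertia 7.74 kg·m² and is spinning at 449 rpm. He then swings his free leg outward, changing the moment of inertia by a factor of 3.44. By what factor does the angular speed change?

With no external torque about the axis, L is conserved: I₁ω₁ = I₂ω₂.
I₂ = 3.44 × 7.74 = 26.63 kg·m².
ω₂/ω₁ = I₁/I₂ = 7.740 / 26.63 = 0.2907.

ω₂/ω₁ ≈ 0.291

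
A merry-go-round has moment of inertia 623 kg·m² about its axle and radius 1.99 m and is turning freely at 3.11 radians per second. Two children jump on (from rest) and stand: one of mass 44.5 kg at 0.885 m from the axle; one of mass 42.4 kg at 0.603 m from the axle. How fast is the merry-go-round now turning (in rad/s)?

ω_f ≈ 2.88 rad/s

No external torque acts about the axle; L_before = L_after.
Added inertia Σmr² = (44.5)(0.885)² + (42.4)(0.603)² = 50.27 kg·m²; I_f = 623.0 + 50.27 = 673.3 kg·m².
ω_f = I_p ω_i / I_f = (623.0)(3.11) / 673.3 = 2.878 rad/s.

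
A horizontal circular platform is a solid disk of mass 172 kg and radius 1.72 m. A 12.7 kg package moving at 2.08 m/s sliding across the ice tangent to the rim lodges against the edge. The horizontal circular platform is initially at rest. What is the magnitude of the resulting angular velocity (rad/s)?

|ω_f| ≈ 0.156 rad/s

About the central axle the impulsive forces during the collision are internal, so angular momentum about that axis is conserved.
I_p = ½(172)(1.72)² = 254.4 kg·m². Taking the sense of the package's angular momentum as positive, L_{package} = m v R = (12.7)(2.08)(1.72) = 45.44 kg·m²/s.
L_i = 0 + 45.44 = 45.44 kg·m²/s.
After sticking, I_f = I_p + m R² = 254.4 + (12.7)(1.72)² = 292.0 kg·m².
ω_f = L_i / I_f = 45.44 / 292.0 = 0.1556 rad/s.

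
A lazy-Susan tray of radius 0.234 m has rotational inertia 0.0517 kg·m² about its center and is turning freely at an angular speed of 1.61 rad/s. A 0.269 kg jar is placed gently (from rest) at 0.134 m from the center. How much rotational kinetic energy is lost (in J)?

energy lost ≈ 0.00573 J

The added mass arrives with no angular momentum about the center, and any external torque about the center is negligible, so the system's angular momentum is conserved.
Added inertia Σmr² = (0.269)(0.134)² = 0.004830 kg·m²; I_f = 0.05170 + 0.004830 = 0.05653 kg·m².
ω_f = I_p ω_i / I_f = (0.05170)(1.61) / 0.05653 = 1.472 rad/s.
KE_i = ½(0.05170)(1.610 rad/s)² = 0.06701 J; KE_f = ½(0.05653)(1.472)² = 0.06128 J.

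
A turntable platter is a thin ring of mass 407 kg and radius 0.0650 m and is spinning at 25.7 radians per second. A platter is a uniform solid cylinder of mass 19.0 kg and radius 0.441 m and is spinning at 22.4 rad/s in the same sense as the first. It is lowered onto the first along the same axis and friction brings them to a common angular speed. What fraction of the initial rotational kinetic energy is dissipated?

The coupling torques are internal; angular momentum about the shared axis is conserved.
Moments of inertia: I_A = (407)(0.0650)² = 1.720 kg·m²; I_B = ½(19.0)(0.441)² = 1.848 kg·m².
Taking A's sense as positive: L = (1.720)(25.7) + (1.848)(22.4) = 85.58 kg·m²·rad/s.
Combined I = 1.720 + 1.848 = 3.567 kg·m².
ω_f = L / I = 85.58 / 3.567 = 23.99 rad/s.
KE_i = ½ΣIω² = 1031 J; KE_f = ½(3.567)(23.99)² = 1027 J.
Fraction dissipated = (KE_i − KE_f)/KE_i = 0.004702.

fraction ≈ 0.00470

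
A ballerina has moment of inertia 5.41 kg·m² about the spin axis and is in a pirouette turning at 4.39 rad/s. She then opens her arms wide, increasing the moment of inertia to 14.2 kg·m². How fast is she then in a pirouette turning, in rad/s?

No external torque acts about the spin axis, so angular momentum is conserved.
ω₂ = I₁ω₁ / I₂ = (5.410)(4.39 rad/s) / (14.20) = 1.673 rad/s.

ω₂ ≈ 1.67 rad/s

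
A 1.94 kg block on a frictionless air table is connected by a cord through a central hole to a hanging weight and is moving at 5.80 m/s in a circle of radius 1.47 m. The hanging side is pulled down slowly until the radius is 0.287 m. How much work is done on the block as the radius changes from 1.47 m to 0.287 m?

Central (radial) force ⇒ zero torque about the center ⇒ m v r is constant.
v₂ = v₁ r₁ / r₂ = (5.80)(1.47) / (0.287) = 29.71 m/s.
W = ΔKE = ½m(v₂² − v₁²) = 823.4 J.

W ≈ 823 J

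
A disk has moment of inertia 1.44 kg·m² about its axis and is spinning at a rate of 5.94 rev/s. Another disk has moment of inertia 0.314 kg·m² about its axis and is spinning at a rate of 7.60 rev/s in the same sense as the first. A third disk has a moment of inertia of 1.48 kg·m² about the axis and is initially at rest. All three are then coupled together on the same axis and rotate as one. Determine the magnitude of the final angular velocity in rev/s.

|ω_f| ≈ 3.38 rev/s

No external torque acts about the common axis, so total angular momentum is conserved.
Taking A's sense as positive: L = (1.440)(5.94) + (0.3140)(7.60) = 10.94 kg·m²·rev/s.
Combined I = 1.440 + 0.3140 + 1.480 = 3.234 kg·m².
ω_f = L / I = 10.94 / 3.234 = 3.383 rev/s.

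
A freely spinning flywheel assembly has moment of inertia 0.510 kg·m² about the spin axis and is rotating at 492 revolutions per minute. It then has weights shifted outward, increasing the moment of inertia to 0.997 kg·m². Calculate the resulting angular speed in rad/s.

Angular momentum about the spin axis is conserved since the torque about it is zero.
ω₂ = I₁ω₁ / I₂ = (0.5100)(492 rpm) / (0.9970) = 251.7 rpm = 26.36 rad/s.

ω₂ ≈ 26.4 rad/s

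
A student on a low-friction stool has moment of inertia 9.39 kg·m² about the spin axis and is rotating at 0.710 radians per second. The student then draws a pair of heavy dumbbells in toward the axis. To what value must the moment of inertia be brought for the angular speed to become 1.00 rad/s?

Angular momentum about the spin axis is conserved since the torque about it is zero.
I₂ = I₁ω₁ / ω₂ = (9.39)(0.710) / (1.00) = 6.667 kg·m².

I₂ ≈ 6.67 kg·m²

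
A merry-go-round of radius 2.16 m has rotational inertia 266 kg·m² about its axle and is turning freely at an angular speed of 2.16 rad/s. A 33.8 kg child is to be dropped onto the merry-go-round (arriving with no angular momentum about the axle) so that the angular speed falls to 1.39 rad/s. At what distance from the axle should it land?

No external torque acts about the axle; L_before = L_after.
I_p ω_i = (I_p + m r²) ω_f ⇒ m r² = I_p(ω_i/ω_f − 1) = 266.0(2.16/1.39 − 1) = 147.4 kg·m².
r = √(147.4/33.8) = 2.088 m.

r ≈ 2.09 m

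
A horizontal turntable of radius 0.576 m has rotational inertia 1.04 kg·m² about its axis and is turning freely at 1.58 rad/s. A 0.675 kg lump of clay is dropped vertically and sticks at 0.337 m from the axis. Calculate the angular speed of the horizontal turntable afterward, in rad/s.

The added mass arrives with no angular momentum about the axis, and any external torque about the axis is negligible, so the system's angular momentum is conserved.
Added inertia Σmr² = (0.675)(0.337)² = 0.07666 kg·m²; I_f = 1.040 + 0.07666 = 1.117 kg·m².
ω_f = I_p ω_i / I_f = (1.040)(1.58) / 1.117 = 1.472 rad/s.

ω_f ≈ 1.47 rad/s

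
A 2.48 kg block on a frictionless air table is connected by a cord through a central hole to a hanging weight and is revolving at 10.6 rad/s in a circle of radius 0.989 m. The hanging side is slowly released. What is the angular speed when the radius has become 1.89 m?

No torque about the axis ⇒ m r₁² ω₁ = m r₂² ω₂.
ω₂ = ω₁ (r₁/r₂)² = (10.6)(0.989/1.89)² = 2.903 rad/s.

ω₂ ≈ 2.90 rad/s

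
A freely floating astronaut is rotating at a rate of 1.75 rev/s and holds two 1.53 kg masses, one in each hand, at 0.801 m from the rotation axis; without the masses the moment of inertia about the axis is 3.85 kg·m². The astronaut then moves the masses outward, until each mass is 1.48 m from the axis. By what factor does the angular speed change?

With no external torque about the axis, L is conserved: I₁ω₁ = I₂ω₂.
I₁ = 3.85 + 2(1.53)(0.801)² = 5.813 kg·m²; I₂ = 3.85 + 2(1.53)(1.48)² = 10.55 kg·m².
ω₂/ω₁ = I₁/I₂ = 5.813 / 10.55 = 0.5509.

ω₂/ω₁ ≈ 0.551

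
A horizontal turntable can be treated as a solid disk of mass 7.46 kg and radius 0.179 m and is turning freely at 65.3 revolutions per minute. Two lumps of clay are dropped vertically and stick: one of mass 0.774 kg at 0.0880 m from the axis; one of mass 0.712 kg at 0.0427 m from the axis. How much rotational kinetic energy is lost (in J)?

energy lost ≈ 0.161 J

No external torque acts about the axis; L_before = L_after.
I_p = ½(7.46)(0.179)² = 0.1195 kg·m².
Added inertia Σmr² = (0.774)(0.0880)² + (0.712)(0.0427)² = 0.007292 kg·m²; I_f = 0.1195 + 0.007292 = 0.1268 kg·m².
ω_f = I_p ω_i / I_f = (0.1195)(65.3) / 0.1268 = 61.54 rpm.
KE_i = ½(0.1195)(6.838 rad/s)² = 2.794 J; KE_f = ½(0.1268)(6.445)² = 2.634 J.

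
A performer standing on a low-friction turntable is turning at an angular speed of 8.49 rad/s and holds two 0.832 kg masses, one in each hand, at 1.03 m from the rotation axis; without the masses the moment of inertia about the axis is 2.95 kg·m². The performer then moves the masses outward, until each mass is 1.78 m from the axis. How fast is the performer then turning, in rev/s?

No external torque acts about the spin axis, so angular momentum is conserved.
I₁ = 2.95 + 2(0.832)(1.03)² = 4.715 kg·m²; I₂ = 2.95 + 2(0.832)(1.78)² = 8.222 kg·m².
ω₂ = I₁ω₁ / I₂ = (4.715)(8.49 rad/s) / (8.222) = 4.869 rad/s = 0.7749 rev/s.

ω₂ ≈ 0.775 rev/s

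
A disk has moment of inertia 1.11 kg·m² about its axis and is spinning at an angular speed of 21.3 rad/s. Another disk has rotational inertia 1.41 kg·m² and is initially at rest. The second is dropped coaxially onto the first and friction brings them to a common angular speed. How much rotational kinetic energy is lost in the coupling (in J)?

No external torque acts about the common axis, so total angular momentum is conserved.
Taking A's sense as positive: L = (1.110)(21.3) = 23.64 kg·m²·rad/s.
Combined I = 1.110 + 1.410 = 2.520 kg·m².
ω_f = L / I = 23.64 / 2.520 = 9.382 rad/s.
KE_i = ½ΣIω² = 251.8 J; KE_f = ½(2.520)(9.382)² = 110.9 J.

ΔKE lost ≈ 141 J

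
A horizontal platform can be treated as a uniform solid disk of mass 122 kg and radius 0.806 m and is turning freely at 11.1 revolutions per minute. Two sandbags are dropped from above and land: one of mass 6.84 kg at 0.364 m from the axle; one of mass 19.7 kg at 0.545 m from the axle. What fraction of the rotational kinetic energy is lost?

fraction ≈ 0.146

No external torque acts about the axle; L_before = L_after.
I_p = ½(122)(0.806)² = 39.63 kg·m².
Added inertia Σmr² = (6.84)(0.364)² + (19.7)(0.545)² = 6.758 kg·m²; I_f = 39.63 + 6.758 = 46.39 kg·m².
ω_f = I_p ω_i / I_f = (39.63)(11.1) / 46.39 = 9.483 rpm.
KE_i = ½(39.63)(1.162 rad/s)² = 26.77 J; KE_f = ½(46.39)(0.9930)² = 22.87 J.
Fraction lost = 0.1457.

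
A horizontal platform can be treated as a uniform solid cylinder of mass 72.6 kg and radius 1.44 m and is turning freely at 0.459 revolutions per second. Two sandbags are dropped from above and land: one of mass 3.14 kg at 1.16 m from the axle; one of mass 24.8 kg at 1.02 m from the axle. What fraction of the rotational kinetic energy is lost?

fraction ≈ 0.285

The added mass arrives with no angular momentum about the axle, and any external torque about the axle is negligible, so the system's angular momentum is conserved.
I_p = ½(72.6)(1.44)² = 75.27 kg·m².
Added inertia Σmr² = (3.14)(1.16)² + (24.8)(1.02)² = 30.03 kg·m²; I_f = 75.27 + 30.03 = 105.3 kg·m².
ω_f = I_p ω_i / I_f = (75.27)(0.459) / 105.3 = 0.3281 rev/s.
KE_i = ½(75.27)(2.884 rad/s)² = 313.0 J; KE_f = ½(105.3)(2.062)² = 223.8 J.
Fraction lost = 0.2852.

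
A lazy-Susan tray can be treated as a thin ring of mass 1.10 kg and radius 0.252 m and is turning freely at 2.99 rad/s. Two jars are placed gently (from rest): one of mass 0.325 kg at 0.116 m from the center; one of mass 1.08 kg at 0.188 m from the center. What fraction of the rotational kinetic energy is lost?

No external torque acts about the center; L_before = L_after.
I_p = (1.10)(0.252)² = 0.06985 kg·m².
Added inertia Σmr² = (0.325)(0.116)² + (1.08)(0.188)² = 0.04254 kg·m²; I_f = 0.06985 + 0.04254 = 0.1124 kg·m².
ω_f = I_p ω_i / I_f = (0.06985)(2.99) / 0.1124 = 1.858 rad/s.
KE_i = ½(0.06985)(2.990 rad/s)² = 0.3123 J; KE_f = ½(0.1124)(1.858)² = 0.1941 J.
Fraction lost = 0.3785.

fraction ≈ 0.379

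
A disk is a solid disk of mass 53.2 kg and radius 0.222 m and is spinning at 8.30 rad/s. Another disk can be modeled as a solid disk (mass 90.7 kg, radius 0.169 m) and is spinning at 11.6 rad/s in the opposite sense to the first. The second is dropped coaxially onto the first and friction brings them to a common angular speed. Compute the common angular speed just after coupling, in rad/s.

|ω_f| ≈ 1.59 rad/s

The coupling torques are internal; angular momentum about the shared axis is conserved.
Moments of inertia: I_A = ½(53.2)(0.222)² = 1.311 kg·m²; I_B = ½(90.7)(0.169)² = 1.295 kg·m².
Taking A's sense as positive: L = (1.311)(8.30) − (1.295)(11.6) = -4.144 kg·m²·rad/s.
Combined I = 1.311 + 1.295 = 2.606 kg·m².
ω_f = L / I = -4.144 / 2.606 = -1.590 rad/s.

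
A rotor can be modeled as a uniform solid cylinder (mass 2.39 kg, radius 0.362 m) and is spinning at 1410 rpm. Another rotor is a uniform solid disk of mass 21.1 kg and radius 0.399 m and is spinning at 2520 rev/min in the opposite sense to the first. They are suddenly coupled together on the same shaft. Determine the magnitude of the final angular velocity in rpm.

|ω_f| ≈ 2180 rpm

The coupling torques are internal; angular momentum about the shared axis is conserved.
Moments of inertia: I_A = ½(2.39)(0.362)² = 0.1566 kg·m²; I_B = ½(21.1)(0.399)² = 1.680 kg·m².
Taking A's sense as positive: L = (0.1566)(1410) − (1.680)(2520) = -4012 kg·m²·rpm.
Combined I = 0.1566 + 1.680 = 1.836 kg·m².
ω_f = L / I = -4012 / 1.836 = -2185 rpm.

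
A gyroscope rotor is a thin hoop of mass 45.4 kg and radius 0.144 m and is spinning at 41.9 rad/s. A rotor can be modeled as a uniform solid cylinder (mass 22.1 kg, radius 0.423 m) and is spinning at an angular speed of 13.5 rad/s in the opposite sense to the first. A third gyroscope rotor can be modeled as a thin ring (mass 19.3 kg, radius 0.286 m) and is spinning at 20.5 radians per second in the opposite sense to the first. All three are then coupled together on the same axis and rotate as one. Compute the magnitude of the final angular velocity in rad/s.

|ω_f| ≈ 4.36 rad/s

The coupling torques are internal; angular momentum about the shared axis is conserved.
Moments of inertia: I_A = (45.4)(0.144)² = 0.9414 kg·m²; I_B = ½(22.1)(0.423)² = 1.977 kg·m²; I_C = (19.3)(0.286)² = 1.579 kg·m².
Taking A's sense as positive: L = (0.9414)(41.9) − (1.977)(13.5) − (1.579)(20.5) = -19.61 kg·m²·rad/s.
Combined I = 0.9414 + 1.977 + 1.579 = 4.497 kg·m².
ω_f = L / I = -19.61 / 4.497 = -4.360 rad/s.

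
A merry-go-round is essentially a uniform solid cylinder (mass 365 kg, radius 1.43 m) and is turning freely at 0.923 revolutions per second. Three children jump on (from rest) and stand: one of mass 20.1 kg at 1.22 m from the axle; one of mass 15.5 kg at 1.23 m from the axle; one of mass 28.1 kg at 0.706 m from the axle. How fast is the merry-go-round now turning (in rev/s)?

ω_f ≈ 0.782 rev/s

No external torque acts about the axle; L_before = L_after.
I_p = ½(365)(1.43)² = 373.2 kg·m².
Added inertia Σmr² = (20.1)(1.22)² + (15.5)(1.23)² + (28.1)(0.706)² = 67.37 kg·m²; I_f = 373.2 + 67.37 = 440.6 kg·m².
ω_f = I_p ω_i / I_f = (373.2)(0.923) / 440.6 = 0.7819 rev/s.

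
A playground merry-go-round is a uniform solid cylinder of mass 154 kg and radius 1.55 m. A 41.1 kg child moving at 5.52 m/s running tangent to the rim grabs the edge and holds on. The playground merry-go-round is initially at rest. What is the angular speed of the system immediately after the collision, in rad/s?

|ω_f| ≈ 1.24 rad/s

The axle reaction passes through the axle and exerts no torque about it; angular momentum about the axle is conserved through the impact.
I_p = ½(154)(1.55)² = 185.0 kg·m². Taking the sense of the child's angular momentum as positive, L_{child} = m v R = (41.1)(5.52)(1.55) = 351.7 kg·m²/s.
L_i = 0 + 351.7 = 351.7 kg·m²/s.
After sticking, I_f = I_p + m R² = 185.0 + (41.1)(1.55)² = 283.7 kg·m².
ω_f = L_i / I_f = 351.7 / 283.7 = 1.239 rad/s.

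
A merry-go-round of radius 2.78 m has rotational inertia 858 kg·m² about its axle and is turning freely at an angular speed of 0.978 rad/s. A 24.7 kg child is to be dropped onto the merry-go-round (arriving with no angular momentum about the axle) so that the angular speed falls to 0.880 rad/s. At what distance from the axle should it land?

No external torque acts about the axle; L_before = L_after.
I_p ω_i = (I_p + m r²) ω_f ⇒ m r² = I_p(ω_i/ω_f − 1) = 858.0(0.978/0.880 − 1) = 95.55 kg·m².
r = √(95.55/24.7) = 1.967 m.

r ≈ 1.97 m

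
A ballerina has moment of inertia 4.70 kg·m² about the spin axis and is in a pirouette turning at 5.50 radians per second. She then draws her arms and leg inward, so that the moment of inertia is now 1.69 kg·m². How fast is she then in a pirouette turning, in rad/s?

Angular momentum about the spin axis is conserved since the torque about it is zero.
ω₂ = I₁ω₁ / I₂ = (4.700)(5.50 rad/s) / (1.690) = 15.30 rad/s.

ω₂ ≈ 15.3 rad/s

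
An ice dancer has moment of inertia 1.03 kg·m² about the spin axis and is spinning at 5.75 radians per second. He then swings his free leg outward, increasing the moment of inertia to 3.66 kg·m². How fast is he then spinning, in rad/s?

ω₂ ≈ 1.62 rad/s

Angular momentum about the spin axis is conserved since the torque about it is zero.
ω₂ = I₁ω₁ / I₂ = (1.030)(5.75 rad/s) / (3.660) = 1.618 rad/s.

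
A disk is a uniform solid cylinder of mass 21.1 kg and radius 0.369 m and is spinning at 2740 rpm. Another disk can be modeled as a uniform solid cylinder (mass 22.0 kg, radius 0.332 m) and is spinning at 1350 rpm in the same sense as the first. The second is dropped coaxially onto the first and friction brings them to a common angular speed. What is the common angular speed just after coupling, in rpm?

The coupling torques are internal; angular momentum about the shared axis is conserved.
Moments of inertia: I_A = ½(21.1)(0.369)² = 1.436 kg·m²; I_B = ½(22.0)(0.332)² = 1.212 kg·m².
Taking A's sense as positive: L = (1.436)(2740) + (1.212)(1350) = 5573 kg·m²·rpm.
Combined I = 1.436 + 1.212 = 2.649 kg·m².
ω_f = L / I = 5573 / 2.649 = 2104 rpm.

|ω_f| ≈ 2100 rpm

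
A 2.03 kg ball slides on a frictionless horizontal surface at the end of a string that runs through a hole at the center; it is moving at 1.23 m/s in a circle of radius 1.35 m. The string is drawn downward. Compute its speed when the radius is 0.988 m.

The only horizontal force on the mass is along the cord (radial), so it exerts no torque about the hole and angular momentum m v r is conserved.
v₂ = v₁ r₁ / r₂ = (1.23)(1.35) / (0.988) = 1.681 m/s.

v₂ ≈ 1.68 m/s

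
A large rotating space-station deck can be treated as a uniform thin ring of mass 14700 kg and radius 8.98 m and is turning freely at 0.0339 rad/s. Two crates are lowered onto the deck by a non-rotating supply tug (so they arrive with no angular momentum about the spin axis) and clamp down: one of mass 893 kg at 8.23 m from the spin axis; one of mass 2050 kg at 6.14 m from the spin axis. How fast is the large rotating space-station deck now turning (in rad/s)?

ω_f ≈ 0.0304 rad/s

No external torque acts about the spin axis; L_before = L_after.
I_p = (14700)(8.98)² = 1.185e+06 kg·m².
Added inertia Σmr² = (893)(8.23)² + (2050)(6.14)² = 1.378e+05 kg·m²; I_f = 1.185e+06 + 1.378e+05 = 1.323e+06 kg·m².
ω_f = I_p ω_i / I_f = (1.185e+06)(0.0339) / 1.323e+06 = 0.03037 rad/s.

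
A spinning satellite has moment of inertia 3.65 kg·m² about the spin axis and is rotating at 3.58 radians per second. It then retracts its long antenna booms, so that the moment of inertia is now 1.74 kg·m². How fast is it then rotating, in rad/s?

ω₂ ≈ 7.51 rad/s

Angular momentum about the spin axis is conserved since the torque about it is zero.
ω₂ = I₁ω₁ / I₂ = (3.650)(3.58 rad/s) / (1.740) = 7.510 rad/s.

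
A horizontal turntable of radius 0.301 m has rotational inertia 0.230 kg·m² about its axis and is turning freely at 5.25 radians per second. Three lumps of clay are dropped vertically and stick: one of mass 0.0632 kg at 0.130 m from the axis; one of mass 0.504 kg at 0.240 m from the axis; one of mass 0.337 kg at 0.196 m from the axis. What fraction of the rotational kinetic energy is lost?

No external torque acts about the axis; L_before = L_after.
Added inertia Σmr² = (0.0632)(0.130)² + (0.504)(0.240)² + (0.337)(0.196)² = 0.04304 kg·m²; I_f = 0.2300 + 0.04304 = 0.2730 kg·m².
ω_f = I_p ω_i / I_f = (0.2300)(5.25) / 0.2730 = 4.422 rad/s.
KE_i = ½(0.2300)(5.250 rad/s)² = 3.170 J; KE_f = ½(0.2730)(4.422)² = 2.670 J.
Fraction lost = 0.1576.

fraction ≈ 0.158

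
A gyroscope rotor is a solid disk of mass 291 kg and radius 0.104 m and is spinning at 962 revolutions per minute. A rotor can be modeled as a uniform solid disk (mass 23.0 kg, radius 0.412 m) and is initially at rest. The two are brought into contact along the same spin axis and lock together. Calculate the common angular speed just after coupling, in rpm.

|ω_f| ≈ 429 rpm

No external torque acts about the common axis, so total angular momentum is conserved.
Moments of inertia: I_A = ½(291)(0.104)² = 1.574 kg·m²; I_B = ½(23.0)(0.412)² = 1.952 kg·m².
Taking A's sense as positive: L = (1.574)(962) = 1514 kg·m²·rpm.
Combined I = 1.574 + 1.952 = 3.526 kg·m².
ω_f = L / I = 1514 / 3.526 = 429.4 rpm.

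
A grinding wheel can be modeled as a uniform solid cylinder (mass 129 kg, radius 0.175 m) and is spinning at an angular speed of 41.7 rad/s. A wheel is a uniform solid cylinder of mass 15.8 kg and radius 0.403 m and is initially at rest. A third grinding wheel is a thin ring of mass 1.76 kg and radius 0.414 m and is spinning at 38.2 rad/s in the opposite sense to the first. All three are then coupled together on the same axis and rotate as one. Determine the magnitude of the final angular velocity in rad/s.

The coupling torques are internal; angular momentum about the shared axis is conserved.
Moments of inertia: I_A = ½(129)(0.175)² = 1.975 kg·m²; I_B = ½(15.8)(0.403)² = 1.283 kg·m²; I_C = (1.76)(0.414)² = 0.3017 kg·m².
Taking A's sense as positive: L = (1.975)(41.7) − (0.3017)(38.2) = 70.85 kg·m²·rad/s.
Combined I = 1.975 + 1.283 + 0.3017 = 3.560 kg·m².
ω_f = L / I = 70.85 / 3.560 = 19.90 rad/s.

|ω_f| ≈ 19.9 rad/s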